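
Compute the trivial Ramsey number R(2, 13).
R(2, 13) = 13

R(2, k) = k for all k ≥ 2: in a 2-colouring of K_k, either some edge is red (a red K_2) or all edges are blue (a blue K_k). And K_{12} coloured all-blue has no blue K_13, so R(2, 13) > 12. Hence R(2, 13) = 13.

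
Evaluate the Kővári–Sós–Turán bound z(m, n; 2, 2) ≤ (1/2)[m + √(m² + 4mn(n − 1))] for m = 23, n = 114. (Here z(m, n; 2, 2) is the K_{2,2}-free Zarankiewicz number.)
z(23, 114; 2, 2) ≤ (1/2)[23 + √(23² + 4·23·114·113)] = (1/2)[23 + √1185673] = 555.9431

Kővári–Sós–Turán: let r_1, ..., r_23 be the row sums and z = Σ r_i the total number of 1s. Each pair of columns can share at most one row with both entries 1 (else a 2×2 all-ones block appears), so Σ_i C(r_i, 2) ≤ C(114, 2) = 6441. By convexity Σ_i C(r_i, 2) ≥ 23·C(z/23, 2) = z(z − 23)/(2·23), giving z² − 23z − 23·114·113 ≤ 0 and hence z ≤ (1/2)[23 + √(529 + 4·296286)] = (1/2)[23 + √1185673] ≈ (1/2)(23 + 1088.8861) = 555.9431.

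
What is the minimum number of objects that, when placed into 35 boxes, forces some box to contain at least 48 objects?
n = (48 − 1)·35 + 1 = 1646

By the generalised pigeonhole principle, to guarantee some box contains ≥ r objects we need more than (r − 1) · k objects total. Threshold: n = (r − 1) · k + 1. With r = 48 and k = 35: n = 47 · 35 + 1 = 1645 + 1 = 1646. For n = 1645 = 47 · 35, we can put exactly 47 objects in every box, avoiding 48 in any single one — so 1646 is tight.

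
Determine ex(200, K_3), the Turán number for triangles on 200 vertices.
ex(200, K_3) = ⌊200^2/4⌋ = 10000

Mantel (1907): a triangle-free graph on n vertices has at most ⌊n^2/4⌋ edges, with equality for the complete bipartite graph K_{⌊n/2⌋, ⌈n/2⌉}. For n = 200: ⌊200^2/4⌋ = ⌊40000/4⌋ = 10000. The extremal graph is K_{100, 100}, which has 100·100 = 10000 edges.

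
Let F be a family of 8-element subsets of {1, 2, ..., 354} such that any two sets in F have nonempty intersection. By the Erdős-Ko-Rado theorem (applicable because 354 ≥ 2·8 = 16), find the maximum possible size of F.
max |F| = C(353, 7) = 127642746076560

Erdős-Ko-Rado (1961): when n ≥ 2k, max |F| = C(n−1, k−1). The bound is attained by the star {A : i ∈ A} for any fixed i ∈ [n]. Here C(354−1, 8−1) = C(353, 7) = 127642746076560.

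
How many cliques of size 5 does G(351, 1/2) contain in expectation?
E[# K_5] = C(351, 5) · (1/2)^C(5, 2) = 43144760295 / 2^10 ≈ 42133554.975586

For each 5-subset S of vertices (there are C(351, 5) = 43144760295 such S), let X_S = 1 if S induces a K_5 (all C(5, 2) = 10 edges present). Then P(X_S = 1) = (1/2)^10 = 1/1024. By linearity of expectation, E[# K_5] = C(351, 5) · (1/2)^10 = 43144760295 / 1024 ≈ 42133554.975586.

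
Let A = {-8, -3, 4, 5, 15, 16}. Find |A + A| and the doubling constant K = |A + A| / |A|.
K = |A + A| / |A| = 19/6

Enumerate A + A = {a + b : a, b ∈ A}. With |A| = 6, there are |A|^2 = 36 ordered sum pairs; collecting distinct values, A + A = {-16, -11, -6, -4, -3, 1, 2, 7, 8, 9, 10, 12, 13, 19, 20, 21, 30, 31, 32}, so |A + A| = 19. Thus K = 19/6. For comparison, the minimum possible |A + A| over all 6-element sets is 2·6 − 1 = 11 (so min K = 11/6), attained only by arithmetic progressions.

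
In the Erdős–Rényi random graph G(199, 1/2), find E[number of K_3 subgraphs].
E[# K_3] = C(199, 3) · (1/2)^C(3, 2) = 1293699 / 2^3 = 161712.375

For each 3-subset S of vertices (there are C(199, 3) = 1293699 such S), let X_S = 1 if S induces a K_3 (all C(3, 2) = 3 edges present). Then P(X_S = 1) = (1/2)^3 = 1/8. By linearity of expectation, E[# K_3] = C(199, 3) · (1/2)^3 = 1293699 / 8 = 161712.375.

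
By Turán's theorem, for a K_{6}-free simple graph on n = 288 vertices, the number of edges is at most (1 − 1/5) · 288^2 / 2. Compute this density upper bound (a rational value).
Turán density bound = (4/5) · 288^2/2 = 165888/5 ≈ 33177.6

Turán's theorem: ex(n, K_{r+1}) is achieved by the complete r-partite Turán graph T(n, r) with parts as balanced as possible, and is at most (1 − 1/r) · n^2/2. For r = 5, n = 288: the density bound is (4/5) · 82944/2 = 165888/5 ≈ 33177.6. The integer-valued extremum is e(T(288, 5)) = 33177, which is strictly less than the density bound 165888/5 since 5 ∤ 288 (the parts of T(288, 5) cannot all be equal).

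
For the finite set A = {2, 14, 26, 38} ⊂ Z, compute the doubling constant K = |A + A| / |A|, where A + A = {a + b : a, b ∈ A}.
K = |A + A| / |A| = 7/4

Enumerate A + A = {a + b : a, b ∈ A}. With |A| = 4, there are |A|^2 = 16 ordered sum pairs; collecting distinct values, A + A = {4, 16, 28, 40, 52, 64, 76}, so |A + A| = 7. Thus K = 7/4. Here |A + A| = 2|A| − 1 = 7, the minimum possible — so K = 7/4 is minimal, which holds iff A is an arithmetic progression.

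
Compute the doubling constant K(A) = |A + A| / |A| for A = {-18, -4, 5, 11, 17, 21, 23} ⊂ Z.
K = |A + A| / |A| = 25/7

Enumerate A + A = {a + b : a, b ∈ A}. With |A| = 7, there are |A|^2 = 49 ordered sum pairs; collecting distinct values, A + A = {-36, -22, -13, -8, -7, -1, 1, 3, 5, 7, 10, 13, 16, 17, 19, 22, 26, 28, 32, 34, 38, 40, 42, 44, 46}, so |A + A| = 25. Thus K = 25/7. For comparison, the minimum possible |A + A| over all 7-element sets is 2·7 − 1 = 13 (so min K = 13/7), attained only by arithmetic progressions.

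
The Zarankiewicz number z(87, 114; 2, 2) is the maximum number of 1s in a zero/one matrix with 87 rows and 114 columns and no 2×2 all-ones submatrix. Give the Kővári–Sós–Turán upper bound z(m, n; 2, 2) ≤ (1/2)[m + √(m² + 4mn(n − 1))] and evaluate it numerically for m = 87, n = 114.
z(87, 114; 2, 2) ≤ (1/2)[87 + √(87² + 4·87·114·113)] = (1/2)[87 + √4490505] = 1103.0406

Kővári–Sós–Turán: let r_1, ..., r_87 be the row sums and z = Σ r_i the total number of 1s. Each pair of columns can share at most one row with both entries 1 (else a 2×2 all-ones block appears), so Σ_i C(r_i, 2) ≤ C(114, 2) = 6441. By convexity Σ_i C(r_i, 2) ≥ 87·C(z/87, 2) = z(z − 87)/(2·87), giving z² − 87z − 87·114·113 ≤ 0 and hence z ≤ (1/2)[87 + √(7569 + 4·1120734)] = (1/2)[87 + √4490505] ≈ (1/2)(87 + 2119.0812) = 1103.0406.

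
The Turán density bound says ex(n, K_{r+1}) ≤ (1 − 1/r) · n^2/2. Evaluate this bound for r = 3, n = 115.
Turán density bound = (2/3) · 115^2/2 = 13225/3 ≈ 4408.3333

Turán's theorem: ex(n, K_{r+1}) is achieved by the complete r-partite Turán graph T(n, r) with parts as balanced as possible, and is at most (1 − 1/r) · n^2/2. For r = 3, n = 115: the density bound is (2/3) · 13225/2 = 13225/3 ≈ 4408.3333. The integer-valued extremum is e(T(115, 3)) = 4408, which is strictly less than the density bound 13225/3 since 3 ∤ 115 (the parts of T(115, 3) cannot all be equal).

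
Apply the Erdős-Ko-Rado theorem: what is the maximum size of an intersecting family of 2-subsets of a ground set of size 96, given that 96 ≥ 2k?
max |F| = C(95, 1) = 95

The Erdős-Ko-Rado theorem states: for n ≥ 2k, an intersecting family of k-subsets of an n-element set has size at most C(n − 1, k − 1), with equality for 'star' families {A ⊆ [n] : |A| = k, i ∈ A} (fix an element i). For n = 96, k = 2: C(95, 1) = 95.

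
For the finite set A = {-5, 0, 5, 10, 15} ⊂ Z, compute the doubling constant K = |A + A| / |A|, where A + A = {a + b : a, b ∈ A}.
K = |A + A| / |A| = 9/5

Enumerate A + A = {a + b : a, b ∈ A}. With |A| = 5, there are |A|^2 = 25 ordered sum pairs; collecting distinct values, A + A = {-10, -5, 0, 5, 10, 15, 20, 25, 30}, so |A + A| = 9. Thus K = 9/5. Here |A + A| = 2|A| − 1 = 9, the minimum possible — so K = 9/5 is minimal, which holds iff A is an arithmetic progression.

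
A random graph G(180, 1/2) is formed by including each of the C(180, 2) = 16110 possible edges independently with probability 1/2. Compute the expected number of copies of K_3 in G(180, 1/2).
E[# K_3] = C(180, 3) · (1/2)^C(3, 2) = 955860 / 2^3 = 238965/2 = 119482.5

For each 3-subset S of vertices (there are C(180, 3) = 955860 such S), let X_S = 1 if S induces a K_3 (all C(3, 2) = 3 edges present). Then P(X_S = 1) = (1/2)^3 = 1/8. By linearity of expectation, E[# K_3] = C(180, 3) · (1/2)^3 = 955860 / 8 = 238965/2 = 119482.5.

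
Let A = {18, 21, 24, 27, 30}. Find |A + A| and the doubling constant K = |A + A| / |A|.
K = |A + A| / |A| = 9/5

Enumerate A + A = {a + b : a, b ∈ A}. With |A| = 5, there are |A|^2 = 25 ordered sum pairs; collecting distinct values, A + A = {36, 39, 42, 45, 48, 51, 54, 57, 60}, so |A + A| = 9. Thus K = 9/5. Here |A + A| = 2|A| − 1 = 9, the minimum possible — so K = 9/5 is minimal, which holds iff A is an arithmetic progression.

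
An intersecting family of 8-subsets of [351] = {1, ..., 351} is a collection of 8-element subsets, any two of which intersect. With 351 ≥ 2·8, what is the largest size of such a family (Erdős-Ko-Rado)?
max |F| = C(350, 7) = 120178087947800

The Erdős-Ko-Rado theorem states: for n ≥ 2k, an intersecting family of k-subsets of an n-element set has size at most C(n − 1, k − 1), with equality for 'star' families {A ⊆ [n] : |A| = k, i ∈ A} (fix an element i). For n = 351, k = 8: C(350, 7) = 120178087947800.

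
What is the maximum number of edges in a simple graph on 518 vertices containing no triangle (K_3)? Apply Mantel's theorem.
ex(518, K_3) = ⌊518^2/4⌋ = 67081

Mantel (1907): a triangle-free graph on n vertices has at most ⌊n^2/4⌋ edges, with equality for the complete bipartite graph K_{⌊n/2⌋, ⌈n/2⌉}. For n = 518: ⌊518^2/4⌋ = ⌊268324/4⌋ = 67081. The extremal graph is K_{259, 259}, which has 259·259 = 67081 edges.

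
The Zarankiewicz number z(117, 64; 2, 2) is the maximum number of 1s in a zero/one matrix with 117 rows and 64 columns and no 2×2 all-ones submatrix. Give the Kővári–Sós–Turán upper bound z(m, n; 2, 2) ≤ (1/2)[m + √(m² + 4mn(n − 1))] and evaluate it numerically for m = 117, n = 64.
z(117, 64; 2, 2) ≤ (1/2)[117 + √(117² + 4·117·64·63)] = (1/2)[117 + √1900665] = 747.823

Kővári–Sós–Turán: let r_1, ..., r_117 be the row sums and z = Σ r_i the total number of 1s. Each pair of columns can share at most one row with both entries 1 (else a 2×2 all-ones block appears), so Σ_i C(r_i, 2) ≤ C(64, 2) = 2016. By convexity Σ_i C(r_i, 2) ≥ 117·C(z/117, 2) = z(z − 117)/(2·117), giving z² − 117z − 117·64·63 ≤ 0 and hence z ≤ (1/2)[117 + √(13689 + 4·471744)] = (1/2)[117 + √1900665] ≈ (1/2)(117 + 1378.6461) = 747.823.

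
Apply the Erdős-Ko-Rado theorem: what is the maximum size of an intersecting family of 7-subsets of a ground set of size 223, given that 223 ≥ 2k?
max |F| = C(222, 6) = 155308696543

The Erdős-Ko-Rado theorem states: for n ≥ 2k, an intersecting family of k-subsets of an n-element set has size at most C(n − 1, k − 1), with equality for 'star' families {A ⊆ [n] : |A| = k, i ∈ A} (fix an element i). For n = 223, k = 7: C(222, 6) = 155308696543.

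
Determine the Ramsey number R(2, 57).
R(2, 57) = 57

R(2, k) = k for all k ≥ 2: in a 2-colouring of K_k, either some edge is red (a red K_2) or all edges are blue (a blue K_k). And K_{56} coloured all-blue has no blue K_57, so R(2, 57) > 56. Hence R(2, 57) = 57.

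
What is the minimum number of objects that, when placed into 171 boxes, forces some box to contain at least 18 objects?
n = (18 − 1)·171 + 1 = 2908

By the generalised pigeonhole principle, to guarantee some box contains ≥ r objects we need more than (r − 1) · k objects total. Threshold: n = (r − 1) · k + 1. With r = 18 and k = 171: n = 17 · 171 + 1 = 2907 + 1 = 2908. For n = 2907 = 17 · 171, we can put exactly 17 objects in every box, avoiding 18 in any single one — so 2908 is tight.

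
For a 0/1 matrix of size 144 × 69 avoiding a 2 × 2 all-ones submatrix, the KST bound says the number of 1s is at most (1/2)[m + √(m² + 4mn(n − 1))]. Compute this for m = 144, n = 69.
z(144, 69; 2, 2) ≤ (1/2)[144 + √(144² + 4·144·69·68)] = (1/2)[144 + √2723328] = 897.1254

Kővári–Sós–Turán: let r_1, ..., r_144 be the row sums and z = Σ r_i the total number of 1s. Each pair of columns can share at most one row with both entries 1 (else a 2×2 all-ones block appears), so Σ_i C(r_i, 2) ≤ C(69, 2) = 2346. By convexity Σ_i C(r_i, 2) ≥ 144·C(z/144, 2) = z(z − 144)/(2·144), giving z² − 144z − 144·69·68 ≤ 0 and hence z ≤ (1/2)[144 + √(20736 + 4·675648)] = (1/2)[144 + √2723328] ≈ (1/2)(144 + 1650.2509) = 897.1254.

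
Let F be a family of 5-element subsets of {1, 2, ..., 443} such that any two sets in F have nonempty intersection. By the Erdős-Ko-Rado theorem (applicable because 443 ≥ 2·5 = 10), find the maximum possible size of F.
max |F| = C(442, 4) = 1568797230

The Erdős-Ko-Rado theorem states: for n ≥ 2k, an intersecting family of k-subsets of an n-element set has size at most C(n − 1, k − 1), with equality for 'star' families {A ⊆ [n] : |A| = k, i ∈ A} (fix an element i). For n = 443, k = 5: C(442, 4) = 1568797230.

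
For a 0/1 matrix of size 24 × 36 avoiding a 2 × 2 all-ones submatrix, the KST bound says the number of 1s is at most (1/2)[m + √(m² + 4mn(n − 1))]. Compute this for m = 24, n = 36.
z(24, 36; 2, 2) ≤ (1/2)[24 + √(24² + 4·24·36·35)] = (1/2)[24 + √121536] = 186.3101

Kővári–Sós–Turán: let r_1, ..., r_24 be the row sums and z = Σ r_i the total number of 1s. Each pair of columns can share at most one row with both entries 1 (else a 2×2 all-ones block appears), so Σ_i C(r_i, 2) ≤ C(36, 2) = 630. By convexity Σ_i C(r_i, 2) ≥ 24·C(z/24, 2) = z(z − 24)/(2·24), giving z² − 24z − 24·36·35 ≤ 0 and hence z ≤ (1/2)[24 + √(576 + 4·30240)] = (1/2)[24 + √121536] ≈ (1/2)(24 + 348.6201) = 186.3101.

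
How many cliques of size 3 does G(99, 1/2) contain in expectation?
E[# K_3] = C(99, 3) · (1/2)^C(3, 2) = 156849 / 2^3 = 19606.125

For each 3-subset S of vertices (there are C(99, 3) = 156849 such S), let X_S = 1 if S induces a K_3 (all C(3, 2) = 3 edges present). Then P(X_S = 1) = (1/2)^3 = 1/8. By linearity of expectation, E[# K_3] = C(99, 3) · (1/2)^3 = 156849 / 8 = 19606.125.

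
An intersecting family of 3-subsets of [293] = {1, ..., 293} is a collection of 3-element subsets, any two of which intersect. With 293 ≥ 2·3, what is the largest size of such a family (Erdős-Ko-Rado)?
max |F| = C(292, 2) = 42486

Erdős-Ko-Rado (1961): when n ≥ 2k, max |F| = C(n−1, k−1). The bound is attained by the star {A : i ∈ A} for any fixed i ∈ [n]. Here C(293−1, 3−1) = C(292, 2) = 42486.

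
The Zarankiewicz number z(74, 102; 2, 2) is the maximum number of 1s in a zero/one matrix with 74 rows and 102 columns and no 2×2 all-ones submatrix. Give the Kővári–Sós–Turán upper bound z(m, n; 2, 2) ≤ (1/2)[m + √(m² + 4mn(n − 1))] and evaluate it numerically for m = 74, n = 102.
z(74, 102; 2, 2) ≤ (1/2)[74 + √(74² + 4·74·102·101)] = (1/2)[74 + √3054868] = 910.909

Kővári–Sós–Turán: let r_1, ..., r_74 be the row sums and z = Σ r_i the total number of 1s. Each pair of columns can share at most one row with both entries 1 (else a 2×2 all-ones block appears), so Σ_i C(r_i, 2) ≤ C(102, 2) = 5151. By convexity Σ_i C(r_i, 2) ≥ 74·C(z/74, 2) = z(z − 74)/(2·74), giving z² − 74z − 74·102·101 ≤ 0 and hence z ≤ (1/2)[74 + √(5476 + 4·762348)] = (1/2)[74 + √3054868] ≈ (1/2)(74 + 1747.8181) = 910.909.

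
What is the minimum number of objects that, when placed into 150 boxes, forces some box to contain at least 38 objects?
n = (38 − 1)·150 + 1 = 5551

By the generalised pigeonhole principle, to guarantee some box contains ≥ r objects we need more than (r − 1) · k objects total. Threshold: n = (r − 1) · k + 1. With r = 38 and k = 150: n = 37 · 150 + 1 = 5550 + 1 = 5551. For n = 5550 = 37 · 150, we can put exactly 37 objects in every box, avoiding 38 in any single one — so 5551 is tight.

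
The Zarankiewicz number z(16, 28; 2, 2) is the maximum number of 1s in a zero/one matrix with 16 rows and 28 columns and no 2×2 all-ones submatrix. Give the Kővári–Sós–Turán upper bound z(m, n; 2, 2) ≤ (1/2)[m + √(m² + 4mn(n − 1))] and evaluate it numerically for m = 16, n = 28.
z(16, 28; 2, 2) ≤ (1/2)[16 + √(16² + 4·16·28·27)] = (1/2)[16 + √48640] = 118.2724

Kővári–Sós–Turán: let r_1, ..., r_16 be the row sums and z = Σ r_i the total number of 1s. Each pair of columns can share at most one row with both entries 1 (else a 2×2 all-ones block appears), so Σ_i C(r_i, 2) ≤ C(28, 2) = 378. By convexity Σ_i C(r_i, 2) ≥ 16·C(z/16, 2) = z(z − 16)/(2·16), giving z² − 16z − 16·28·27 ≤ 0 and hence z ≤ (1/2)[16 + √(256 + 4·12096)] = (1/2)[16 + √48640] ≈ (1/2)(16 + 220.5448) = 118.2724.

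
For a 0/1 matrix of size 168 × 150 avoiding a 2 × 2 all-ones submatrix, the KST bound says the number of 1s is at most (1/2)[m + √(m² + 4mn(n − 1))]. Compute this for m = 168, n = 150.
z(168, 150; 2, 2) ≤ (1/2)[168 + √(168² + 4·168·150·149)] = (1/2)[168 + √15047424] = 2023.5505

Kővári–Sós–Turán: let r_1, ..., r_168 be the row sums and z = Σ r_i the total number of 1s. Each pair of columns can share at most one row with both entries 1 (else a 2×2 all-ones block appears), so Σ_i C(r_i, 2) ≤ C(150, 2) = 11175. By convexity Σ_i C(r_i, 2) ≥ 168·C(z/168, 2) = z(z − 168)/(2·168), giving z² − 168z − 168·150·149 ≤ 0 and hence z ≤ (1/2)[168 + √(28224 + 4·3754800)] = (1/2)[168 + √15047424] ≈ (1/2)(168 + 3879.1009) = 2023.5505.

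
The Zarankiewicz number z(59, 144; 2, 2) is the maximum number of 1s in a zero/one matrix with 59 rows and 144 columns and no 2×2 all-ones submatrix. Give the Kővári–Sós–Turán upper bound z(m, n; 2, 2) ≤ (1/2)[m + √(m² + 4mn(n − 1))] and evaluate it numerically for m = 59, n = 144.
z(59, 144; 2, 2) ≤ (1/2)[59 + √(59² + 4·59·144·143)] = (1/2)[59 + √4863193] = 1132.1324

Kővári–Sós–Turán: let r_1, ..., r_59 be the row sums and z = Σ r_i the total number of 1s. Each pair of columns can share at most one row with both entries 1 (else a 2×2 all-ones block appears), so Σ_i C(r_i, 2) ≤ C(144, 2) = 10296. By convexity Σ_i C(r_i, 2) ≥ 59·C(z/59, 2) = z(z − 59)/(2·59), giving z² − 59z − 59·144·143 ≤ 0 and hence z ≤ (1/2)[59 + √(3481 + 4·1214928)] = (1/2)[59 + √4863193] ≈ (1/2)(59 + 2205.2648) = 1132.1324.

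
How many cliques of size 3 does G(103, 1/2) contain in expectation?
E[# K_3] = C(103, 3) · (1/2)^C(3, 2) = 176851 / 2^3 = 22106.375

For each 3-subset S of vertices (there are C(103, 3) = 176851 such S), let X_S = 1 if S induces a K_3 (all C(3, 2) = 3 edges present). Then P(X_S = 1) = (1/2)^3 = 1/8. By linearity of expectation, E[# K_3] = C(103, 3) · (1/2)^3 = 176851 / 8 = 22106.375.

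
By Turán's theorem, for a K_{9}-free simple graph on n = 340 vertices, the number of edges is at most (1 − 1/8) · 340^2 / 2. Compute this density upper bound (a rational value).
Turán density bound = (7/8) · 340^2/2 = 50575

Turán's theorem: ex(n, K_{r+1}) is achieved by the complete r-partite Turán graph T(n, r) with parts as balanced as possible, and is at most (1 − 1/r) · n^2/2. For r = 8, n = 340: the density bound is (7/8) · 115600/2 = 50575. The integer-valued extremum is e(T(340, 8)) = 50574, which is strictly less than the density bound 50575 since 8 ∤ 340 (the parts of T(340, 8) cannot all be equal).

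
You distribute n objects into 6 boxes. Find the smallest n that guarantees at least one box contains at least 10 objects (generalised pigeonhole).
n = (10 − 1)·6 + 1 = 55

By the generalised pigeonhole principle, to guarantee some box contains ≥ r objects we need more than (r − 1) · k objects total. Threshold: n = (r − 1) · k + 1. With r = 10 and k = 6: n = 9 · 6 + 1 = 54 + 1 = 55. For n = 54 = 9 · 6, we can put exactly 9 objects in every box, avoiding 10 in any single one — so 55 is tight.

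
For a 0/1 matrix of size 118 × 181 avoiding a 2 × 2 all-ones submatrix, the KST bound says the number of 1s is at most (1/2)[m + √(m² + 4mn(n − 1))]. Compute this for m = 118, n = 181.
z(118, 181; 2, 2) ≤ (1/2)[118 + √(118² + 4·118·181·180)] = (1/2)[118 + √15391684] = 2020.6118

Kővári–Sós–Turán: let r_1, ..., r_118 be the row sums and z = Σ r_i the total number of 1s. Each pair of columns can share at most one row with both entries 1 (else a 2×2 all-ones block appears), so Σ_i C(r_i, 2) ≤ C(181, 2) = 16290. By convexity Σ_i C(r_i, 2) ≥ 118·C(z/118, 2) = z(z − 118)/(2·118), giving z² − 118z − 118·181·180 ≤ 0 and hence z ≤ (1/2)[118 + √(13924 + 4·3844440)] = (1/2)[118 + √15391684] ≈ (1/2)(118 + 3923.2237) = 2020.6118.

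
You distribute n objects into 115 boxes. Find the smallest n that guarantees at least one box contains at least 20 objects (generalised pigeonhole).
n = (20 − 1)·115 + 1 = 2186

By the generalised pigeonhole principle, to guarantee some box contains ≥ r objects we need more than (r − 1) · k objects total. Threshold: n = (r − 1) · k + 1. With r = 20 and k = 115: n = 19 · 115 + 1 = 2185 + 1 = 2186. For n = 2185 = 19 · 115, we can put exactly 19 objects in every box, avoiding 20 in any single one — so 2186 is tight.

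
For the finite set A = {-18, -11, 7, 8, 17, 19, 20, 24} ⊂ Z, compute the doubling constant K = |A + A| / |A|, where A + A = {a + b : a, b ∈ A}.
K = |A + A| / |A| = 34/8 = 17/4

Enumerate A + A = {a + b : a, b ∈ A}. With |A| = 8, there are |A|^2 = 64 ordered sum pairs; collecting distinct values, A + A = {-36, -29, -22, -11, -10, -4, -3, -1, 1, 2, 6, 8, 9, 13, 14, 15, 16, 24, 25, 26, 27, 28, 31, 32, 34, 36, 37, 38, 39, 40, 41, 43, 44, 48}, so |A + A| = 34. Thus K = 34/8 = 17/4. For comparison, the minimum possible |A + A| over all 8-element sets is 2·8 − 1 = 15 (so min K = 15/8), attained only by arithmetic progressions.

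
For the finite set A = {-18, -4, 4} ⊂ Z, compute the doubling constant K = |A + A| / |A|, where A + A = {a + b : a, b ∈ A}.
K = |A + A| / |A| = 6/3 = 2

Enumerate A + A = {a + b : a, b ∈ A}. With |A| = 3, there are |A|^2 = 9 ordered sum pairs; collecting distinct values, A + A = {-36, -22, -14, -8, 0, 8}, so |A + A| = 6. Thus K = 6/3 = 2. For comparison, the minimum possible |A + A| over all 3-element sets is 2·3 − 1 = 5 (so min K = 5/3), attained only by arithmetic progressions.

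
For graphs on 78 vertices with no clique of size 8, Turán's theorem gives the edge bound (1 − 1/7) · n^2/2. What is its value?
Turán density bound = (6/7) · 78^2/2 = 18252/7 ≈ 2607.4286

Turán's theorem: ex(n, K_{r+1}) is achieved by the complete r-partite Turán graph T(n, r) with parts as balanced as possible, and is at most (1 − 1/r) · n^2/2. For r = 7, n = 78: the density bound is (6/7) · 6084/2 = 18252/7 ≈ 2607.4286. The integer-valued extremum is e(T(78, 7)) = 2607, which is strictly less than the density bound 18252/7 since 7 ∤ 78 (the parts of T(78, 7) cannot all be equal).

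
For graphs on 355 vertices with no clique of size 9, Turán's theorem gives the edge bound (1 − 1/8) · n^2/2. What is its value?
Turán density bound = (7/8) · 355^2/2 = 882175/16 ≈ 55135.9375

Turán's theorem: ex(n, K_{r+1}) is achieved by the complete r-partite Turán graph T(n, r) with parts as balanced as possible, and is at most (1 − 1/r) · n^2/2. For r = 8, n = 355: the density bound is (7/8) · 126025/2 = 882175/16 ≈ 55135.9375. The integer-valued extremum is e(T(355, 8)) = 55135, which is strictly less than the density bound 882175/16 since 8 ∤ 355 (the parts of T(355, 8) cannot all be equal).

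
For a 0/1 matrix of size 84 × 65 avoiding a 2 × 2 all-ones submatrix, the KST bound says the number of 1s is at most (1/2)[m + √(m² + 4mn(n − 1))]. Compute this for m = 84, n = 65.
z(84, 65; 2, 2) ≤ (1/2)[84 + √(84² + 4·84·65·64)] = (1/2)[84 + √1404816] = 634.6247

Kővári–Sós–Turán: let r_1, ..., r_84 be the row sums and z = Σ r_i the total number of 1s. Each pair of columns can share at most one row with both entries 1 (else a 2×2 all-ones block appears), so Σ_i C(r_i, 2) ≤ C(65, 2) = 2080. By convexity Σ_i C(r_i, 2) ≥ 84·C(z/84, 2) = z(z − 84)/(2·84), giving z² − 84z − 84·65·64 ≤ 0 and hence z ≤ (1/2)[84 + √(7056 + 4·349440)] = (1/2)[84 + √1404816] ≈ (1/2)(84 + 1185.2493) = 634.6247.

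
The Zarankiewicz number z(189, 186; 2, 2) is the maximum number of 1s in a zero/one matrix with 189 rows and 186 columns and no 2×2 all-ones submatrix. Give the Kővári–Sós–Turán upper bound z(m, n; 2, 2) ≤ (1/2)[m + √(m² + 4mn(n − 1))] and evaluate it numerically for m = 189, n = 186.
z(189, 186; 2, 2) ≤ (1/2)[189 + √(189² + 4·189·186·185)] = (1/2)[189 + √26049681] = 2646.4444

Kővári–Sós–Turán: let r_1, ..., r_189 be the row sums and z = Σ r_i the total number of 1s. Each pair of columns can share at most one row with both entries 1 (else a 2×2 all-ones block appears), so Σ_i C(r_i, 2) ≤ C(186, 2) = 17205. By convexity Σ_i C(r_i, 2) ≥ 189·C(z/189, 2) = z(z − 189)/(2·189), giving z² − 189z − 189·186·185 ≤ 0 and hence z ≤ (1/2)[189 + √(35721 + 4·6503490)] = (1/2)[189 + √26049681] ≈ (1/2)(189 + 5103.8888) = 2646.4444.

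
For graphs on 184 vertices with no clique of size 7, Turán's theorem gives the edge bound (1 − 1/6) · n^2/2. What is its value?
Turán density bound = (5/6) · 184^2/2 = 42320/3 ≈ 14106.6667

Turán's theorem: ex(n, K_{r+1}) is achieved by the complete r-partite Turán graph T(n, r) with parts as balanced as possible, and is at most (1 − 1/r) · n^2/2. For r = 6, n = 184: the density bound is (5/6) · 33856/2 = 42320/3 ≈ 14106.6667. The integer-valued extremum is e(T(184, 6)) = 14106, which is strictly less than the density bound 42320/3 since 6 ∤ 184 (the parts of T(184, 6) cannot all be equal).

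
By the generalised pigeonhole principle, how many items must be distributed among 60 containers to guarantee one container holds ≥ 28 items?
n = (28 − 1)·60 + 1 = 1621

By the generalised pigeonhole principle, to guarantee some box contains ≥ r objects we need more than (r − 1) · k objects total. Threshold: n = (r − 1) · k + 1. With r = 28 and k = 60: n = 27 · 60 + 1 = 1620 + 1 = 1621. For n = 1620 = 27 · 60, we can put exactly 27 objects in every box, avoiding 28 in any single one — so 1621 is tight.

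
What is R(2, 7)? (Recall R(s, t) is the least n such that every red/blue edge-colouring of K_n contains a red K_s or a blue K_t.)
R(2, 7) = 7

R(2, k) = k for all k ≥ 2: in a 2-colouring of K_k, either some edge is red (a red K_2) or all edges are blue (a blue K_k). And K_{6} coloured all-blue has no blue K_7, so R(2, 7) > 6. Hence R(2, 7) = 7.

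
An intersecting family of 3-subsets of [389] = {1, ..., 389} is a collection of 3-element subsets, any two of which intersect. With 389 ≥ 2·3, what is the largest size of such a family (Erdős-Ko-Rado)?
max |F| = C(388, 2) = 75078

Erdős-Ko-Rado (1961): when n ≥ 2k, max |F| = C(n−1, k−1). The bound is attained by the star {A : i ∈ A} for any fixed i ∈ [n]. Here C(389−1, 3−1) = C(388, 2) = 75078.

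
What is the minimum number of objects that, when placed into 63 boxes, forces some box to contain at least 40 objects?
n = (40 − 1)·63 + 1 = 2458

By the generalised pigeonhole principle, to guarantee some box contains ≥ r objects we need more than (r − 1) · k objects total. Threshold: n = (r − 1) · k + 1. With r = 40 and k = 63: n = 39 · 63 + 1 = 2457 + 1 = 2458. For n = 2457 = 39 · 63, we can put exactly 39 objects in every box, avoiding 40 in any single one — so 2458 is tight.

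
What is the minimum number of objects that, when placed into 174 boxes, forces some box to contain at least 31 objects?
n = (31 − 1)·174 + 1 = 5221

By the generalised pigeonhole principle, to guarantee some box contains ≥ r objects we need more than (r − 1) · k objects total. Threshold: n = (r − 1) · k + 1. With r = 31 and k = 174: n = 30 · 174 + 1 = 5220 + 1 = 5221. For n = 5220 = 30 · 174, we can put exactly 30 objects in every box, avoiding 31 in any single one — so 5221 is tight.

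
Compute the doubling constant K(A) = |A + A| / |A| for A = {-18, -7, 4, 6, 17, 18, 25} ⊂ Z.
K = |A + A| / |A| = 25/7

Enumerate A + A = {a + b : a, b ∈ A}. With |A| = 7, there are |A|^2 = 49 ordered sum pairs; collecting distinct values, A + A = {-36, -25, -14, -12, -3, -1, 0, 7, 8, 10, 11, 12, 18, 21, 22, 23, 24, 29, 31, 34, 35, 36, 42, 43, 50}, so |A + A| = 25. Thus K = 25/7. For comparison, the minimum possible |A + A| over all 7-element sets is 2·7 − 1 = 13 (so min K = 13/7), attained only by arithmetic progressions.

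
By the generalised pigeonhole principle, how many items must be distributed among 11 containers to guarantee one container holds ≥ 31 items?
n = (31 − 1)·11 + 1 = 331

By the generalised pigeonhole principle, to guarantee some box contains ≥ r objects we need more than (r − 1) · k objects total. Threshold: n = (r − 1) · k + 1. With r = 31 and k = 11: n = 30 · 11 + 1 = 330 + 1 = 331. For n = 330 = 30 · 11, we can put exactly 30 objects in every box, avoiding 31 in any single one — so 331 is tight.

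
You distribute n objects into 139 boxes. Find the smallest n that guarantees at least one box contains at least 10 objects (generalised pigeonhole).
n = (10 − 1)·139 + 1 = 1252

By the generalised pigeonhole principle, to guarantee some box contains ≥ r objects we need more than (r − 1) · k objects total. Threshold: n = (r − 1) · k + 1. With r = 10 and k = 139: n = 9 · 139 + 1 = 1251 + 1 = 1252. For n = 1251 = 9 · 139, we can put exactly 9 objects in every box, avoiding 10 in any single one — so 1252 is tight.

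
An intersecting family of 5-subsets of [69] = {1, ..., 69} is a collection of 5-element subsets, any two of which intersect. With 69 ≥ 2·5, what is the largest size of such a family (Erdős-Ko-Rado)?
max |F| = C(68, 4) = 814385

Erdős-Ko-Rado (1961): when n ≥ 2k, max |F| = C(n−1, k−1). The bound is attained by the star {A : i ∈ A} for any fixed i ∈ [n]. Here C(69−1, 5−1) = C(68, 4) = 814385.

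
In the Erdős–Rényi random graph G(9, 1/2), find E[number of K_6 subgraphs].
E[# K_6] = C(9, 6) · (1/2)^C(6, 2) = 84 / 2^15 = 21/8192 ≈ 0.002563

For each 6-subset S of vertices (there are C(9, 6) = 84 such S), let X_S = 1 if S induces a K_6 (all C(6, 2) = 15 edges present). Then P(X_S = 1) = (1/2)^15 = 1/32768. By linearity of expectation, E[# K_6] = C(9, 6) · (1/2)^15 = 84 / 32768 = 21/8192 ≈ 0.002563.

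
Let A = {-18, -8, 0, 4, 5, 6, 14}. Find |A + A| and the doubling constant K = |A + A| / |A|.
K = |A + A| / |A| = 25/7

Enumerate A + A = {a + b : a, b ∈ A}. With |A| = 7, there are |A|^2 = 49 ordered sum pairs; collecting distinct values, A + A = {-36, -26, -18, -16, -14, -13, -12, -8, -4, -3, -2, 0, 4, 5, 6, 8, 9, 10, 11, 12, 14, 18, 19, 20, 28}, so |A + A| = 25. Thus K = 25/7. For comparison, the minimum possible |A + A| over all 7-element sets is 2·7 − 1 = 13 (so min K = 13/7), attained only by arithmetic progressions.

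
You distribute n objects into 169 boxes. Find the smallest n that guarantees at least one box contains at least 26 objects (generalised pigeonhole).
n = (26 − 1)·169 + 1 = 4226

By the generalised pigeonhole principle, to guarantee some box contains ≥ r objects we need more than (r − 1) · k objects total. Threshold: n = (r − 1) · k + 1. With r = 26 and k = 169: n = 25 · 169 + 1 = 4225 + 1 = 4226. For n = 4225 = 25 · 169, we can put exactly 25 objects in every box, avoiding 26 in any single one — so 4226 is tight.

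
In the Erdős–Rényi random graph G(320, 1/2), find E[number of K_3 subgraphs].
E[# K_3] = C(320, 3) · (1/2)^C(3, 2) = 5410240 / 2^3 = 676280

For each 3-subset S of vertices (there are C(320, 3) = 5410240 such S), let X_S = 1 if S induces a K_3 (all C(3, 2) = 3 edges present). Then P(X_S = 1) = (1/2)^3 = 1/8. By linearity of expectation, E[# K_3] = C(320, 3) · (1/2)^3 = 5410240 / 8 = 676280.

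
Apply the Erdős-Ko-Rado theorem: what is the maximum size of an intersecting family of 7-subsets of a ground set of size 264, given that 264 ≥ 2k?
max |F| = C(263, 6) = 433968161991

Erdős-Ko-Rado (1961): when n ≥ 2k, max |F| = C(n−1, k−1). The bound is attained by the star {A : i ∈ A} for any fixed i ∈ [n]. Here C(264−1, 7−1) = C(263, 6) = 433968161991.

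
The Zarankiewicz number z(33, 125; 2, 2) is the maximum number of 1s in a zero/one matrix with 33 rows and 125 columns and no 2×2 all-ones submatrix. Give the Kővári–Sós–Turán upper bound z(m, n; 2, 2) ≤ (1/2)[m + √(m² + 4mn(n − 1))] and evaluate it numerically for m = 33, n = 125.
z(33, 125; 2, 2) ≤ (1/2)[33 + √(33² + 4·33·125·124)] = (1/2)[33 + √2047089] = 731.8826

Kővári–Sós–Turán: let r_1, ..., r_33 be the row sums and z = Σ r_i the total number of 1s. Each pair of columns can share at most one row with both entries 1 (else a 2×2 all-ones block appears), so Σ_i C(r_i, 2) ≤ C(125, 2) = 7750. By convexity Σ_i C(r_i, 2) ≥ 33·C(z/33, 2) = z(z − 33)/(2·33), giving z² − 33z − 33·125·124 ≤ 0 and hence z ≤ (1/2)[33 + √(1089 + 4·511500)] = (1/2)[33 + √2047089] ≈ (1/2)(33 + 1430.7652) = 731.8826.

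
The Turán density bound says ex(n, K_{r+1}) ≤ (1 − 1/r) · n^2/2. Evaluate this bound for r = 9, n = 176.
Turán density bound = (8/9) · 176^2/2 = 123904/9 ≈ 13767.1111

Turán's theorem: ex(n, K_{r+1}) is achieved by the complete r-partite Turán graph T(n, r) with parts as balanced as possible, and is at most (1 − 1/r) · n^2/2. For r = 9, n = 176: the density bound is (8/9) · 30976/2 = 123904/9 ≈ 13767.1111. The integer-valued extremum is e(T(176, 9)) = 13766, which is strictly less than the density bound 123904/9 since 9 ∤ 176 (the parts of T(176, 9) cannot all be equal).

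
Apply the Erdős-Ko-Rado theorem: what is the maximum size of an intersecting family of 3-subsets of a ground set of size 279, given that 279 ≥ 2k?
max |F| = C(278, 2) = 38503

The Erdős-Ko-Rado theorem states: for n ≥ 2k, an intersecting family of k-subsets of an n-element set has size at most C(n − 1, k − 1), with equality for 'star' families {A ⊆ [n] : |A| = k, i ∈ A} (fix an element i). For n = 279, k = 3: C(278, 2) = 38503.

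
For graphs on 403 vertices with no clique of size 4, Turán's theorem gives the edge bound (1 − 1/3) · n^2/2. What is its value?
Turán density bound = (2/3) · 403^2/2 = 162409/3 ≈ 54136.3333

Turán's theorem: ex(n, K_{r+1}) is achieved by the complete r-partite Turán graph T(n, r) with parts as balanced as possible, and is at most (1 − 1/r) · n^2/2. For r = 3, n = 403: the density bound is (2/3) · 162409/2 = 162409/3 ≈ 54136.3333. The integer-valued extremum is e(T(403, 3)) = 54136, which is strictly less than the density bound 162409/3 since 3 ∤ 403 (the parts of T(403, 3) cannot all be equal).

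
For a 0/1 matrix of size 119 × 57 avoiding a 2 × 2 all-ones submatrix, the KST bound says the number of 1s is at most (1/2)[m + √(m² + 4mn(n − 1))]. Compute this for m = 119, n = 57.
z(119, 57; 2, 2) ≤ (1/2)[119 + √(119² + 4·119·57·56)] = (1/2)[119 + √1533553] = 678.6835

Kővári–Sós–Turán: let r_1, ..., r_119 be the row sums and z = Σ r_i the total number of 1s. Each pair of columns can share at most one row with both entries 1 (else a 2×2 all-ones block appears), so Σ_i C(r_i, 2) ≤ C(57, 2) = 1596. By convexity Σ_i C(r_i, 2) ≥ 119·C(z/119, 2) = z(z − 119)/(2·119), giving z² − 119z − 119·57·56 ≤ 0 and hence z ≤ (1/2)[119 + √(14161 + 4·379848)] = (1/2)[119 + √1533553] ≈ (1/2)(119 + 1238.3671) = 678.6835.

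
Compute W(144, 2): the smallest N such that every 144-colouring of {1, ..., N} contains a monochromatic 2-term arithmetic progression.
W(144, 2) = 144 + 1 = 145

A 2-term AP is any pair of integers, so a monochromatic 2-AP exists iff some colour is used at least twice. With 144 colours, the colouring i ↦ i on {1, ..., 144} uses each colour once, avoiding any monochromatic pair, so W(144, 2) > 144. For {1, ..., 145}, pigeonhole forces two integers of the same colour, which form a monochromatic 2-AP. Hence W(144, 2) = 145.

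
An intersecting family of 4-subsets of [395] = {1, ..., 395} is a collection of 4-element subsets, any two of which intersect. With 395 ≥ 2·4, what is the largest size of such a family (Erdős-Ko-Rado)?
max |F| = C(394, 3) = 10116344

The Erdős-Ko-Rado theorem states: for n ≥ 2k, an intersecting family of k-subsets of an n-element set has size at most C(n − 1, k − 1), with equality for 'star' families {A ⊆ [n] : |A| = k, i ∈ A} (fix an element i). For n = 395, k = 4: C(394, 3) = 10116344.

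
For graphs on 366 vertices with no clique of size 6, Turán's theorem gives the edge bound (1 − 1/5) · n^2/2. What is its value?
Turán density bound = (4/5) · 366^2/2 = 267912/5 ≈ 53582.4

Turán's theorem: ex(n, K_{r+1}) is achieved by the complete r-partite Turán graph T(n, r) with parts as balanced as possible, and is at most (1 − 1/r) · n^2/2. For r = 5, n = 366: the density bound is (4/5) · 133956/2 = 267912/5 ≈ 53582.4. The integer-valued extremum is e(T(366, 5)) = 53582, which is strictly less than the density bound 267912/5 since 5 ∤ 366 (the parts of T(366, 5) cannot all be equal).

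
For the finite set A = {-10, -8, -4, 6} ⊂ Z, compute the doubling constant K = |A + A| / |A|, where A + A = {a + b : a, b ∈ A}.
K = |A + A| / |A| = 10/4 = 5/2

Enumerate A + A = {a + b : a, b ∈ A}. With |A| = 4, there are |A|^2 = 16 ordered sum pairs; collecting distinct values, A + A = {-20, -18, -16, -14, -12, -8, -4, -2, 2, 12}, so |A + A| = 10. Thus K = 10/4 = 5/2. For comparison, the minimum possible |A + A| over all 4-element sets is 2·4 − 1 = 7 (so min K = 7/4), attained only by arithmetic progressions.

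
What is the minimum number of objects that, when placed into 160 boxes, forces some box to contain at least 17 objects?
n = (17 − 1)·160 + 1 = 2561

By the generalised pigeonhole principle, to guarantee some box contains ≥ r objects we need more than (r − 1) · k objects total. Threshold: n = (r − 1) · k + 1. With r = 17 and k = 160: n = 16 · 160 + 1 = 2560 + 1 = 2561. For n = 2560 = 16 · 160, we can put exactly 16 objects in every box, avoiding 17 in any single one — so 2561 is tight.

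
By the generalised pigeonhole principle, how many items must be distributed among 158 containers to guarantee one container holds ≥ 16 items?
n = (16 − 1)·158 + 1 = 2371

By the generalised pigeonhole principle, to guarantee some box contains ≥ r objects we need more than (r − 1) · k objects total. Threshold: n = (r − 1) · k + 1. With r = 16 and k = 158: n = 15 · 158 + 1 = 2370 + 1 = 2371. For n = 2370 = 15 · 158, we can put exactly 15 objects in every box, avoiding 16 in any single one — so 2371 is tight.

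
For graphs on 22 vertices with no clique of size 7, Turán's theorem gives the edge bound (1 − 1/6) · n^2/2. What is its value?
Turán density bound = (5/6) · 22^2/2 = 605/3 ≈ 201.6667

Turán's theorem: ex(n, K_{r+1}) is achieved by the complete r-partite Turán graph T(n, r) with parts as balanced as possible, and is at most (1 − 1/r) · n^2/2. For r = 6, n = 22: the density bound is (5/6) · 484/2 = 605/3 ≈ 201.6667. The integer-valued extremum is e(T(22, 6)) = 201, which is strictly less than the density bound 605/3 since 6 ∤ 22 (the parts of T(22, 6) cannot all be equal).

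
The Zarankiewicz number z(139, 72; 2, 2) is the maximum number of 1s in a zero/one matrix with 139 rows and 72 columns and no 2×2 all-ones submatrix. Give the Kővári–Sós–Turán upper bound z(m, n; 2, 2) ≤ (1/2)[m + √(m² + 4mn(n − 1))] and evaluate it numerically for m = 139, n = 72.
z(139, 72; 2, 2) ≤ (1/2)[139 + √(139² + 4·139·72·71)] = (1/2)[139 + √2861593] = 915.3122

Kővári–Sós–Turán: let r_1, ..., r_139 be the row sums and z = Σ r_i the total number of 1s. Each pair of columns can share at most one row with both entries 1 (else a 2×2 all-ones block appears), so Σ_i C(r_i, 2) ≤ C(72, 2) = 2556. By convexity Σ_i C(r_i, 2) ≥ 139·C(z/139, 2) = z(z − 139)/(2·139), giving z² − 139z − 139·72·71 ≤ 0 and hence z ≤ (1/2)[139 + √(19321 + 4·710568)] = (1/2)[139 + √2861593] ≈ (1/2)(139 + 1691.6244) = 915.3122.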